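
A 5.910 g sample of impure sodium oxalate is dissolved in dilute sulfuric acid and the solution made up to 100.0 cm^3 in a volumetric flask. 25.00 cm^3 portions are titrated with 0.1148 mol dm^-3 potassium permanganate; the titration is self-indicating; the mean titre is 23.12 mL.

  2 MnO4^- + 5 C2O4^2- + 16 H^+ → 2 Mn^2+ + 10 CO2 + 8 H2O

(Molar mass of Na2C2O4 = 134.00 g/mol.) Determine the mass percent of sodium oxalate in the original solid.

n(KMnO4) per titration = 0.02312 × 0.1148 = 2.654 × 10^-3 mol
From the 5:2 ratio, n(Na2C2O4) in each aliquot = 5/2 × 2.654 × 10^-3 = 6.635 × 10^-3 mol
n(Na2C2O4) in the whole flask = 6.635 × 10^-3 × 100.0/25.00 = 0.02654 mol
mass of Na2C2O4 = 0.02654 × 134.00 = 3.557 g
% Na2C2O4 = 3.557 / 5.910 × 100 = 60.18 %

60.18 %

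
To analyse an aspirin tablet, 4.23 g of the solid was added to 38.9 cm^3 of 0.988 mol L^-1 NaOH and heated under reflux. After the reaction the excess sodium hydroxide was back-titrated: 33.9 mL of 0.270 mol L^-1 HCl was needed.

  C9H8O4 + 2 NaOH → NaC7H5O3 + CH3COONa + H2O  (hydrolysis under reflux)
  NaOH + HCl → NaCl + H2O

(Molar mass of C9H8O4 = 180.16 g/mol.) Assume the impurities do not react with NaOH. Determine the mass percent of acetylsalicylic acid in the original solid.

62.4 %

n(NaOH) added = 0.0389 × 0.988 = 0.0384 mol
n(HCl) used in back-titration = 0.0339 × 0.270 = 9.15 × 10^-3 mol
n(NaOH) left over = 9.15 × 10^-3 mol (1:1 ratio)
n(NaOH) consumed by analyte = 0.0384 − 9.15 × 10^-3 = 0.0293 mol
From the 1:2 ratio, n(C9H8O4) = 1/2 × 0.0293 = 0.0146 mol
mass of C9H8O4 = 0.0146 × 180.16 = 2.64 g
% C9H8O4 = 2.64 / 4.23 × 100 = 62.4 %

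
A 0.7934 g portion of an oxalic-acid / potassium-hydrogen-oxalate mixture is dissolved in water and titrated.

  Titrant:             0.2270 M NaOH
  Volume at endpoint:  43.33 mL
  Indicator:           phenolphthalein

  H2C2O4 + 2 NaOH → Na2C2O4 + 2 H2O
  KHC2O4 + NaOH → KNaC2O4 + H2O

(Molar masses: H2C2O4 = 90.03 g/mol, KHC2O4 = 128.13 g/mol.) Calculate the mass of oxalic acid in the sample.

n(NaOH) = 0.04333 × 0.2270 = 9.836 × 10^-3 mol
Let x = n(H2C2O4), y = n(KHC2O4).
Titrant: 2x + 1y = 9.836 × 10^-3;  mass: 90.03x + 128.13y = 0.7934
Solving, x = 2.809 × 10^-3 mol, y = 4.219 × 10^-3 mol
mass of H2C2O4 = 2.809 × 10^-3 × 90.03 = 0.2529 g

0.2529 g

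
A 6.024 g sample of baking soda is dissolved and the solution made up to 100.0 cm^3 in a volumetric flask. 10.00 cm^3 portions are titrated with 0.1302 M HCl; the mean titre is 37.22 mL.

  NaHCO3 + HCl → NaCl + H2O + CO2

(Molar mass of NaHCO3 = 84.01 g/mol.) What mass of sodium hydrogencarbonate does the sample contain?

4.071 g

n(HCl) per titration = 0.03722 × 0.1302 = 4.846 × 10^-3 mol
n(NaHCO3) in each aliquot = 4.846 × 10^-3 mol (1:1 ratio)
n(NaHCO3) in the whole flask = 4.846 × 10^-3 × 100.0/10.00 = 0.04846 mol
mass of NaHCO3 = 0.04846 × 84.01 = 4.071 g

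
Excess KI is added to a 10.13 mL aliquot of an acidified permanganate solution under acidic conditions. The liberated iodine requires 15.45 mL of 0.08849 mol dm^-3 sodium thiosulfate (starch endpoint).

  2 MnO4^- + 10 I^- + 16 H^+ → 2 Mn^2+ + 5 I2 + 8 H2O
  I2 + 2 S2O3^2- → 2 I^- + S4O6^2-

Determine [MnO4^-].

0.02699 mol/L

n(S2O3^2-) = 0.01545 × 0.08849 = 1.367 × 10^-3 mol
n(I2) = n(S2O3^2-)/2 = 6.836 × 10^-4 mol
From the 2:5 ratio, n(MnO4^-) in the aliquot = 2/5 × 6.836 × 10^-4 = 2.734 × 10^-4 mol
[MnO4^-] = 2.734 × 10^-4 / 0.01013 = 0.02699 mol/L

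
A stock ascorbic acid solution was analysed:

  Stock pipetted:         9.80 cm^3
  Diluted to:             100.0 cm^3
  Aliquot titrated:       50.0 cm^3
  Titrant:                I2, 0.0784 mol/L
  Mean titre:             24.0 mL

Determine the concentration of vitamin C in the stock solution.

C6H8O6 + I2 → C6H6O6 + 2 HI
n(I2) = 0.0240 × 0.0784 = 1.88 × 10^-3 mol
n(C6H8O6) in the aliquot = 1.88 × 10^-3 mol (1:1 ratio)
[C6H8O6]_dilute = 1.88 × 10^-3 / 0.0500 = 0.0376 mol/L
Dilution factor = 100.0 / 9.80 = 10.20
[C6H8O6]_stock = 0.0376 × 10.20 = 0.384 mol/L

0.384 mol/L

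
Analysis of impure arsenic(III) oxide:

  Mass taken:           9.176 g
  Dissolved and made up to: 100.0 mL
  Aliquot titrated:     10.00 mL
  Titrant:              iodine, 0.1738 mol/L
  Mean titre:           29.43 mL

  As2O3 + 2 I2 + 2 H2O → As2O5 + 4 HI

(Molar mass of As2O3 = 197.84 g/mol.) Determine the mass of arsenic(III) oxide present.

n(I2) per titration = 0.02943 × 0.1738 = 5.115 × 10^-3 mol
From the 1:2 ratio, n(As2O3) in each aliquot = 1/2 × 5.115 × 10^-3 = 2.557 × 10^-3 mol
n(As2O3) in the whole flask = 2.557 × 10^-3 × 100.0/10.00 = 0.02557 mol
mass of As2O3 = 0.02557 × 197.84 = 5.060 g

5.060 g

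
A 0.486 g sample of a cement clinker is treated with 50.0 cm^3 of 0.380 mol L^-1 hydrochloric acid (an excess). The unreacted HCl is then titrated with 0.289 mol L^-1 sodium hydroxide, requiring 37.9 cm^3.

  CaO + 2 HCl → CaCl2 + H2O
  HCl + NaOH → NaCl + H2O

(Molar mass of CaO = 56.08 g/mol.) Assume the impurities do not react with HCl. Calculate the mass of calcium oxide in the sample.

n(HCl) added = 0.0500 × 0.380 = 0.0190 mol
n(NaOH) used in back-titration = 0.0379 × 0.289 = 0.0110 mol
n(HCl) left over = 0.0110 mol (1:1 ratio)
n(HCl) consumed by analyte = 0.0190 − 0.0110 = 8.05 × 10^-3 mol
From the 1:2 ratio, n(CaO) = 1/2 × 8.05 × 10^-3 = 4.02 × 10^-3 mol
mass of CaO = 4.02 × 10^-3 × 56.08 = 0.226 g

0.226 g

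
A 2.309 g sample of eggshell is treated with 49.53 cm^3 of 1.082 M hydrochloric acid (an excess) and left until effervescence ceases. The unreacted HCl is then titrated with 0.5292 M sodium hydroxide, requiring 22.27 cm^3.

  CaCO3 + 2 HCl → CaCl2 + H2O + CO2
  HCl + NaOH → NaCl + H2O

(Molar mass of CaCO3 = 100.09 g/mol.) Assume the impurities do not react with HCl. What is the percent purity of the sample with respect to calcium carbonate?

n(HCl) added = 0.04953 × 1.082 = 0.05359 mol
n(NaOH) used in back-titration = 0.02227 × 0.5292 = 0.01179 mol
n(HCl) left over = 0.01179 mol (1:1 ratio)
n(HCl) consumed by analyte = 0.05359 − 0.01179 = 0.04181 mol
From the 1:2 ratio, n(CaCO3) = 1/2 × 0.04181 = 0.02090 mol
mass of CaCO3 = 0.02090 × 100.09 = 2.092 g
% CaCO3 = 2.092 / 2.309 × 100 = 90.61 %

90.61 %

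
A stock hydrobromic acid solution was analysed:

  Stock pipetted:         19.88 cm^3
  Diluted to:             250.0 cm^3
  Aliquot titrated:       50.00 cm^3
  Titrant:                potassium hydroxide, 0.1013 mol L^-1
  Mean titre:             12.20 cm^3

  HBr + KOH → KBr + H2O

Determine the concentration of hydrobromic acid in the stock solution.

n(KOH) = 0.01220 × 0.1013 = 1.236 × 10^-3 mol
n(HBr) in the aliquot = 1.236 × 10^-3 mol (1:1 ratio)
[HBr]_dilute = 1.236 × 10^-3 / 0.05000 = 0.02472 mol/L
Dilution factor = 250.0 / 19.88 = 12.58
[HBr]_stock = 0.02472 × 12.58 = 0.3108 mol/L

0.3108 mol/L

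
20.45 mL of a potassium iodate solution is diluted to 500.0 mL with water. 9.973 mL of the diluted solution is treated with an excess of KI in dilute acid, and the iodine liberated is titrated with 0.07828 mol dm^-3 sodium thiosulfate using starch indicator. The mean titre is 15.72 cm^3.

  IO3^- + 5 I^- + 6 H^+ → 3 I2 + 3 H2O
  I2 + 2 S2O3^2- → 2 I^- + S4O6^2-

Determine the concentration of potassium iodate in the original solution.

0.5028 mol/L

n(S2O3^2-) = 0.01572 × 0.07828 = 1.231 × 10^-3 mol
n(I2) = n(S2O3^2-)/2 = 6.153 × 10^-4 mol
From the 1:3 ratio, n(IO3^-) in the aliquot = 1/3 × 6.153 × 10^-4 = 2.051 × 10^-4 mol
[IO3^-]_dilute = 2.051 × 10^-4 / 0.009973 = 0.02056 mol/L
[IO3^-]_original = 0.02056 × 500.0/20.45 = 0.5028 mol/L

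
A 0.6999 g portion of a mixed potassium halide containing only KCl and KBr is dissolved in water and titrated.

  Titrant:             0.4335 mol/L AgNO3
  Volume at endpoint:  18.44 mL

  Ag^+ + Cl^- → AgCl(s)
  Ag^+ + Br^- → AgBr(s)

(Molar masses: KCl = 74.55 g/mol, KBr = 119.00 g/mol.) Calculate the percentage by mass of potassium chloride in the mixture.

60.23 %

n(AgNO3) = 0.01844 × 0.4335 = 7.994 × 10^-3 mol
Let x = n(KCl), y = n(KBr).
Titrant: 1x + 1y = 7.994 × 10^-3;  mass: 74.55x + 119.00y = 0.6999
Solving, x = 5.655 × 10^-3 mol, y = 2.339 × 10^-3 mol
mass of KCl = 5.655 × 10^-3 × 74.55 = 0.4216 g
% KCl = 0.4216 / 0.6999 × 100 = 60.23 %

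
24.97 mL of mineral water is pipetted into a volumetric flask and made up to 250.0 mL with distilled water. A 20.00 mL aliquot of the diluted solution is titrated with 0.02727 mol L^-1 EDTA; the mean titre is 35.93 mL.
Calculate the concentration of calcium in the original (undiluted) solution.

0.4905 mol/L

Ca^2+ + EDTA^4- → [Ca(EDTA)]^2-
n(EDTA) = 0.03593 × 0.02727 = 9.798 × 10^-4 mol
n(Ca2+) in the aliquot = 9.798 × 10^-4 mol (1:1 ratio)
[Ca2+]_dilute = 9.798 × 10^-4 / 0.02000 = 0.04899 mol/L
Dilution factor = 250.0 / 24.97 = 10.01
[Ca2+]_stock = 0.04899 × 10.01 = 0.4905 mol/L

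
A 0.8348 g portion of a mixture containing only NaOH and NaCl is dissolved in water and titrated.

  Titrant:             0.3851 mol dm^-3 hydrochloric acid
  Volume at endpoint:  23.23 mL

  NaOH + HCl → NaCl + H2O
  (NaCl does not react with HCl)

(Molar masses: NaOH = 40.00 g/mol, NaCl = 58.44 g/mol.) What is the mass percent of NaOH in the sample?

n(HCl) = 0.02323 × 0.3851 = 8.946 × 10^-3 mol
Let x = n(NaOH), y = n(NaCl).
Titrant: 1x = 8.946 × 10^-3;  mass: 40.00x + 58.44y = 0.8348
Solving, x = 8.946 × 10^-3 mol, y = 8.162 × 10^-3 mol
mass of NaOH = 8.946 × 10^-3 × 40.00 = 0.3578 g
% NaOH = 0.3578 / 0.8348 × 100 = 42.86 %

42.86 %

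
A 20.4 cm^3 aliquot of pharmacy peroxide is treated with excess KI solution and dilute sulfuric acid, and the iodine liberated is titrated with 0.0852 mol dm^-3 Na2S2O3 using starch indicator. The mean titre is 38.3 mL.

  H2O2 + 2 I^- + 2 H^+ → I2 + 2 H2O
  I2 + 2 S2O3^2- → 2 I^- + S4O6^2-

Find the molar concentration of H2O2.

n(S2O3^2-) = 0.0383 × 0.0852 = 3.26 × 10^-3 mol
n(I2) = n(S2O3^2-)/2 = 1.63 × 10^-3 mol
n(H2O2) in the aliquot = 1.63 × 10^-3 mol (1:1 ratio)
[H2O2] = 1.63 × 10^-3 / 0.0204 = 0.0800 mol/L

0.0800 mol/L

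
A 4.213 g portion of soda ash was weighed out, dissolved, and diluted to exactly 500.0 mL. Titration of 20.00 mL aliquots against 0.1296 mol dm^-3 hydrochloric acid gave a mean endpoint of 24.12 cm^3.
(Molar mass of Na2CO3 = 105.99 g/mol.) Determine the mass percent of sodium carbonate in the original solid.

Na2CO3 + 2 HCl → 2 NaCl + H2O + CO2
n(HCl) per titration = 0.02412 × 0.1296 = 3.126 × 10^-3 mol
From the 1:2 ratio, n(Na2CO3) in each aliquot = 1/2 × 3.126 × 10^-3 = 1.563 × 10^-3 mol
n(Na2CO3) in the whole flask = 1.563 × 10^-3 × 500.0/20.00 = 0.03907 mol
mass of Na2CO3 = 0.03907 × 105.99 = 4.141 g
% Na2CO3 = 4.141 / 4.213 × 100 = 98.30 %

98.30 %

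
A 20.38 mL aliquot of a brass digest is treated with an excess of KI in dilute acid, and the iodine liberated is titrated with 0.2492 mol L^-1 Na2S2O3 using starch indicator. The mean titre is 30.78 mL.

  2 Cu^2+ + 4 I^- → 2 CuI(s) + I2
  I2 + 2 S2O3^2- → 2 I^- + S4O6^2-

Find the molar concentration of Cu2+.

0.3764 mol/L

n(S2O3^2-) = 0.03078 × 0.2492 = 7.670 × 10^-3 mol
n(I2) = n(S2O3^2-)/2 = 3.835 × 10^-3 mol
From the 2:1 ratio, n(Cu2+) in the aliquot = 2/1 × 3.835 × 10^-3 = 7.670 × 10^-3 mol
[Cu2+] = 7.670 × 10^-3 / 0.02038 = 0.3764 mol/L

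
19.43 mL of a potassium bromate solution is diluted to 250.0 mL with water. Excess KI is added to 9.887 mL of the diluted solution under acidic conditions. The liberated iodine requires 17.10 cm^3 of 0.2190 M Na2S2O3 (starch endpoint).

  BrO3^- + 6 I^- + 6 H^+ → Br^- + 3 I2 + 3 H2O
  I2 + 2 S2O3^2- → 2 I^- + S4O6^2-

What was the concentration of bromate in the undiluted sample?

n(S2O3^2-) = 0.01710 × 0.2190 = 3.745 × 10^-3 mol
n(I2) = n(S2O3^2-)/2 = 1.872 × 10^-3 mol
From the 1:3 ratio, n(BrO3^-) in the aliquot = 1/3 × 1.872 × 10^-3 = 6.242 × 10^-4 mol
[BrO3^-]_dilute = 6.242 × 10^-4 / 0.009887 = 0.06313 mol/L
[BrO3^-]_original = 0.06313 × 250.0/19.43 = 0.8123 mol/L

0.8123 M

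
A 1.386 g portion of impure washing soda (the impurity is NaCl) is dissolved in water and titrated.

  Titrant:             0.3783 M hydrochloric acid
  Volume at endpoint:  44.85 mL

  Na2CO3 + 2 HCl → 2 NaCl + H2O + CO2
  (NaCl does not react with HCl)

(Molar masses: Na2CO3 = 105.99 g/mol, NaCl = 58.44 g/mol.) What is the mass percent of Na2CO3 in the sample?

64.87 %

n(HCl) = 0.04485 × 0.3783 = 0.01697 mol
Let x = n(Na2CO3), y = n(NaCl).
Titrant: 2x = 0.01697;  mass: 105.99x + 58.44y = 1.386
Solving, x = 8.483 × 10^-3 mol, y = 8.331 × 10^-3 mol
mass of Na2CO3 = 8.483 × 10^-3 × 105.99 = 0.8992 g
% Na2CO3 = 0.8992 / 1.386 × 100 = 64.87 %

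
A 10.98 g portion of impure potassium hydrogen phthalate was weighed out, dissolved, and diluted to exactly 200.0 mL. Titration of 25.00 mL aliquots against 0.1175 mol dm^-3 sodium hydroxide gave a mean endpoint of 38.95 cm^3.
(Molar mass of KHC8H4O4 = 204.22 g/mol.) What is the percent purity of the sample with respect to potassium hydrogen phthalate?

68.10 %

KHC8H4O4 + NaOH → KNaC8H4O4 + H2O
n(NaOH) per titration = 0.03895 × 0.1175 = 4.577 × 10^-3 mol
n(KHC8H4O4) in each aliquot = 4.577 × 10^-3 mol (1:1 ratio)
n(KHC8H4O4) in the whole flask = 4.577 × 10^-3 × 200.0/25.00 = 0.03661 mol
mass of KHC8H4O4 = 0.03661 × 204.22 = 7.477 g
% KHC8H4O4 = 7.477 / 10.98 × 100 = 68.10 %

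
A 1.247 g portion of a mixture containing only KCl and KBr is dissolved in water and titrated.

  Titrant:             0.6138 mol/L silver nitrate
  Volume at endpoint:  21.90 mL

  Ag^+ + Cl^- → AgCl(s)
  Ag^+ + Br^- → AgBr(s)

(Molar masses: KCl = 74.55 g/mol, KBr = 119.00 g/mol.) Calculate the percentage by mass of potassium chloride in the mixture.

n(AgNO3) = 0.02190 × 0.6138 = 0.01344 mol
Let x = n(KCl), y = n(KBr).
Titrant: 1x + 1y = 0.01344;  mass: 74.55x + 119.00y = 1.247
Solving, x = 7.933 × 10^-3 mol, y = 5.509 × 10^-3 mol
mass of KCl = 7.933 × 10^-3 × 74.55 = 0.5914 g
% KCl = 0.5914 / 1.247 × 100 = 47.43 %

47.43 %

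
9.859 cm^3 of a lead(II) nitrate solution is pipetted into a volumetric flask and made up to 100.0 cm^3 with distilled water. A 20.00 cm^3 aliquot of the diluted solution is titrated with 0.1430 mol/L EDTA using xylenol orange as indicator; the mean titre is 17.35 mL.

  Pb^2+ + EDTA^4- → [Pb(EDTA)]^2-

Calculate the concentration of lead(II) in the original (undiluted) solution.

1.258 mol/L

n(EDTA) = 0.01735 × 0.1430 = 2.481 × 10^-3 mol
n(Pb2+) in the aliquot = 2.481 × 10^-3 mol (1:1 ratio)
[Pb2+]_dilute = 2.481 × 10^-3 / 0.02000 = 0.1241 mol/L
Dilution factor = 100.0 / 9.859 = 10.14
[Pb2+]_stock = 0.1241 × 10.14 = 1.258 mol/L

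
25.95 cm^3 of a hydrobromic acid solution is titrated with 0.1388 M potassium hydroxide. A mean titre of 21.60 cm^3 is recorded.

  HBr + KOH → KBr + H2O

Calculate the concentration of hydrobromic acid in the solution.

0.1155 M

n(KOH) = 0.02160 L × 0.1388 mol/L = 2.998 × 10^-3 mol
n(HBr) = 2.998 × 10^-3 mol (1:1 mole ratio)
[HBr] = 2.998 × 10^-3 mol / 0.02595 L = 0.1155 mol/L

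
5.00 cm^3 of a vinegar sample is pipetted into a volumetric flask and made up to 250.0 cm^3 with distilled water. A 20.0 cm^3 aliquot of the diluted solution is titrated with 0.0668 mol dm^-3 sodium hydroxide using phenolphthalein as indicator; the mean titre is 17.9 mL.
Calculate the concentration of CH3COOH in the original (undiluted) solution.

CH3COOH + NaOH → CH3COONa + H2O
n(NaOH) = 0.0179 × 0.0668 = 1.20 × 10^-3 mol
n(CH3COOH) in the aliquot = 1.20 × 10^-3 mol (1:1 ratio)
[CH3COOH]_dilute = 1.20 × 10^-3 / 0.0200 = 0.0598 mol/L
Dilution factor = 250.0 / 5.00 = 50.00
[CH3COOH]_stock = 0.0598 × 50.00 = 2.99 mol/L

2.99 mol/L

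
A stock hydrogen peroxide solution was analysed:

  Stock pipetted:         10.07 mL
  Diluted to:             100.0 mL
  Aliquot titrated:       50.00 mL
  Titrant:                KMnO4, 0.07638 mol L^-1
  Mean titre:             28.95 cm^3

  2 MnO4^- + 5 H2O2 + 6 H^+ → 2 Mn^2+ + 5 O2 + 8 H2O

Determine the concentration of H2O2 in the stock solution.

n(KMnO4) = 0.02895 × 0.07638 = 2.211 × 10^-3 mol
From the 5:2 ratio, n(H2O2) in the aliquot = 5/2 × 2.211 × 10^-3 = 5.528 × 10^-3 mol
[H2O2]_dilute = 5.528 × 10^-3 / 0.05000 = 0.1106 mol/L
Dilution factor = 100.0 / 10.07 = 9.930
[H2O2]_stock = 0.1106 × 9.930 = 1.098 mol/L

1.098 mol/L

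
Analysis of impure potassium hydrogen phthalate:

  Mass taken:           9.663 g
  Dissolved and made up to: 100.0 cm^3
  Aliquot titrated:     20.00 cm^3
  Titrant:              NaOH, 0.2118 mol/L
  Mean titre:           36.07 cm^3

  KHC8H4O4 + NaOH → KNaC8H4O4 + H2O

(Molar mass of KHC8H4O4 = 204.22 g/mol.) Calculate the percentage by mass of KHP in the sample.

n(NaOH) per titration = 0.03607 × 0.2118 = 7.640 × 10^-3 mol
n(KHC8H4O4) in each aliquot = 7.640 × 10^-3 mol (1:1 ratio)
n(KHC8H4O4) in the whole flask = 7.640 × 10^-3 × 100.0/20.00 = 0.03820 mol
mass of KHC8H4O4 = 0.03820 × 204.22 = 7.801 g
% KHC8H4O4 = 7.801 / 9.663 × 100 = 80.73 %

80.73 %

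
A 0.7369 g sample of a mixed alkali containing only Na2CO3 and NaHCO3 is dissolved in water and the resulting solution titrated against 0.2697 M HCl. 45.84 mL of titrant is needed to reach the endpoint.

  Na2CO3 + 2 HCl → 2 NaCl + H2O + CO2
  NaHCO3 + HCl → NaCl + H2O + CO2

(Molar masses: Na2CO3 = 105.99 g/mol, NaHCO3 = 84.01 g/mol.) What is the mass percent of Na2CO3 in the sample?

n(HCl) = 0.04584 × 0.2697 = 0.01236 mol
Let x = n(Na2CO3), y = n(NaHCO3).
Titrant: 2x + 1y = 0.01236;  mass: 105.99x + 84.01y = 0.7369
Solving, x = 4.864 × 10^-3 mol, y = 2.635 × 10^-3 mol
mass of Na2CO3 = 4.864 × 10^-3 × 105.99 = 0.5155 g
% Na2CO3 = 0.5155 / 0.7369 × 100 = 69.96 %

69.96 %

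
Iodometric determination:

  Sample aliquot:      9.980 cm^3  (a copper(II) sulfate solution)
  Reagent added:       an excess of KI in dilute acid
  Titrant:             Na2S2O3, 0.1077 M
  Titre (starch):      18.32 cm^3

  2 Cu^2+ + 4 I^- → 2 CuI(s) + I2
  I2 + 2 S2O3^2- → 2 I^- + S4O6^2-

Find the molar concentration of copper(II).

n(S2O3^2-) = 0.01832 × 0.1077 = 1.973 × 10^-3 mol
n(I2) = n(S2O3^2-)/2 = 9.865 × 10^-4 mol
From the 2:1 ratio, n(Cu2+) in the aliquot = 2/1 × 9.865 × 10^-4 = 1.973 × 10^-3 mol
[Cu2+] = 1.973 × 10^-3 / 0.009980 = 0.1977 mol/L

0.1977 M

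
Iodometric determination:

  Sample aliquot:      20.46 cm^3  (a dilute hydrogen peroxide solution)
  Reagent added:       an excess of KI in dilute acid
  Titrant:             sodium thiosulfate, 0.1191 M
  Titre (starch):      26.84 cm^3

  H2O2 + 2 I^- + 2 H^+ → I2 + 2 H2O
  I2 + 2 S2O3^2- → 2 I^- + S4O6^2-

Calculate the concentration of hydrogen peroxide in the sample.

0.07812 M

n(S2O3^2-) = 0.02684 × 0.1191 = 3.197 × 10^-3 mol
n(I2) = n(S2O3^2-)/2 = 1.598 × 10^-3 mol
n(H2O2) in the aliquot = 1.598 × 10^-3 mol (1:1 ratio)
[H2O2] = 1.598 × 10^-3 / 0.02046 = 0.07812 mol/L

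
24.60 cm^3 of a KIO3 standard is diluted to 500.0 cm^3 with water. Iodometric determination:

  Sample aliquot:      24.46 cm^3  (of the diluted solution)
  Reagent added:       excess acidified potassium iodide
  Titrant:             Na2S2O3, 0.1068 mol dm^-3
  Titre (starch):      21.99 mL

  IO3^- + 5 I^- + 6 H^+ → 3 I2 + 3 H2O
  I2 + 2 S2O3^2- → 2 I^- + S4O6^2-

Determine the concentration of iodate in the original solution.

n(S2O3^2-) = 0.02199 × 0.1068 = 2.349 × 10^-3 mol
n(I2) = n(S2O3^2-)/2 = 1.174 × 10^-3 mol
From the 1:3 ratio, n(IO3^-) in the aliquot = 1/3 × 1.174 × 10^-3 = 3.914 × 10^-4 mol
[IO3^-]_dilute = 3.914 × 10^-4 / 0.02446 = 0.01600 mol/L
[IO3^-]_original = 0.01600 × 500.0/24.60 = 0.3253 mol/L

0.3253 mol/L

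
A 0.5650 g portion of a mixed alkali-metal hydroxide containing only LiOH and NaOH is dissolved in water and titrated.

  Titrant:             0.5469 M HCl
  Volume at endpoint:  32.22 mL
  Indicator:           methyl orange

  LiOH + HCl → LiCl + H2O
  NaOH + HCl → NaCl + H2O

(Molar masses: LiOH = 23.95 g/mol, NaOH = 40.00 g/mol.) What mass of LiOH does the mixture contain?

n(HCl) = 0.03222 × 0.5469 = 0.01762 mol
Let x = n(LiOH), y = n(NaOH).
Titrant: 1x + 1y = 0.01762;  mass: 23.95x + 40.00y = 0.5650
Solving, x = 8.713 × 10^-3 mol, y = 8.908 × 10^-3 mol
mass of LiOH = 8.713 × 10^-3 × 23.95 = 0.2087 g

0.2087 g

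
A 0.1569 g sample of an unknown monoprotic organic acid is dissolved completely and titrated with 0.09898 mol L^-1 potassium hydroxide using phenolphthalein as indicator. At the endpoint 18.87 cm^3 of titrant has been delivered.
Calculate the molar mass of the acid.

n(KOH) = 0.01887 L × 0.09898 mol/L = 1.868 × 10^-3 mol
n(HA) = 1.868 × 10^-3 mol (1:1 ratio)
M = m / n = 0.1569 g / 1.868 × 10^-3 mol = 84.00 g/mol

84.00 g/mol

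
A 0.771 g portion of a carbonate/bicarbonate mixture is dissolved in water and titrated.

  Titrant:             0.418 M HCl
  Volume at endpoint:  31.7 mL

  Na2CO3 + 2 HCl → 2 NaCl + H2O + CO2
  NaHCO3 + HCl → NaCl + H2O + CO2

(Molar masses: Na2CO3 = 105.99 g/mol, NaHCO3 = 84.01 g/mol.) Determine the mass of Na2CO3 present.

0.585 g

n(HCl) = 0.0317 × 0.418 = 0.0133 mol
Let x = n(Na2CO3), y = n(NaHCO3).
Titrant: 2x + 1y = 0.0133;  mass: 105.99x + 84.01y = 0.771
Solving, x = 5.52 × 10^-3 mol, y = 2.22 × 10^-3 mol
mass of Na2CO3 = 5.52 × 10^-3 × 105.99 = 0.585 g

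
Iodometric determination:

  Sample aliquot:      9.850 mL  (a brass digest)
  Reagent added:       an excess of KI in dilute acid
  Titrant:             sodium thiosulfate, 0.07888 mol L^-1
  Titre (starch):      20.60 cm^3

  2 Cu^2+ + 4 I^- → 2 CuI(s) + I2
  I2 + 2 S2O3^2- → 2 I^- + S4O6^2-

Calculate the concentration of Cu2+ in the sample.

0.1650 mol/L

n(S2O3^2-) = 0.02060 × 0.07888 = 1.625 × 10^-3 mol
n(I2) = n(S2O3^2-)/2 = 8.125 × 10^-4 mol
From the 2:1 ratio, n(Cu2+) in the aliquot = 2/1 × 8.125 × 10^-4 = 1.625 × 10^-3 mol
[Cu2+] = 1.625 × 10^-3 / 0.009850 = 0.1650 mol/L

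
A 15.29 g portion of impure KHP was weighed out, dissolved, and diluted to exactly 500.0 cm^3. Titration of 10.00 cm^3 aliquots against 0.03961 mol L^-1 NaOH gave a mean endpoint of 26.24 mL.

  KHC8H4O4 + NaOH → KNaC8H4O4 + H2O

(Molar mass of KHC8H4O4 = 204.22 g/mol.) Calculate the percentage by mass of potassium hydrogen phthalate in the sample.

n(NaOH) per titration = 0.02624 × 0.03961 = 1.039 × 10^-3 mol
n(KHC8H4O4) in each aliquot = 1.039 × 10^-3 mol (1:1 ratio)
n(KHC8H4O4) in the whole flask = 1.039 × 10^-3 × 500.0/10.00 = 0.05197 mol
mass of KHC8H4O4 = 0.05197 × 204.22 = 10.61 g
% KHC8H4O4 = 10.61 / 15.29 × 100 = 69.41 %

69.41 %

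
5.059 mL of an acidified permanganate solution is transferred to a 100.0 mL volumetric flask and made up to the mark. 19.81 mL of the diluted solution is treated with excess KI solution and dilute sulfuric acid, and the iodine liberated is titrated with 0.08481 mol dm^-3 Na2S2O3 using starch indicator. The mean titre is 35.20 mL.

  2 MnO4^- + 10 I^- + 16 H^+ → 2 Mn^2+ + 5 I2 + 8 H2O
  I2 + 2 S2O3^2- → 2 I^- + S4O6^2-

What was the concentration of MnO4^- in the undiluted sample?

0.5958 mol/L

n(S2O3^2-) = 0.03520 × 0.08481 = 2.985 × 10^-3 mol
n(I2) = n(S2O3^2-)/2 = 1.493 × 10^-3 mol
From the 2:5 ratio, n(MnO4^-) in the aliquot = 2/5 × 1.493 × 10^-3 = 5.971 × 10^-4 mol
[MnO4^-]_dilute = 5.971 × 10^-4 / 0.01981 = 0.03014 mol/L
[MnO4^-]_original = 0.03014 × 100.0/5.059 = 0.5958 mol/L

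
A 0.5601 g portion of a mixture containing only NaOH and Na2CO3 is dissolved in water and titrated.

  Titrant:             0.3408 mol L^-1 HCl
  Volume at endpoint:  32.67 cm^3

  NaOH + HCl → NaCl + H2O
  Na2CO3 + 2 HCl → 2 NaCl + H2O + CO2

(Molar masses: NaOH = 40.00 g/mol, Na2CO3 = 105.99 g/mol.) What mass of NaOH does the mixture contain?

0.09217 g

n(HCl) = 0.03267 × 0.3408 = 0.01113 mol
Let x = n(NaOH), y = n(Na2CO3).
Titrant: 1x + 2y = 0.01113;  mass: 40.00x + 105.99y = 0.5601
Solving, x = 2.304 × 10^-3 mol, y = 4.415 × 10^-3 mol
mass of NaOH = 2.304 × 10^-3 × 40.00 = 0.09217 g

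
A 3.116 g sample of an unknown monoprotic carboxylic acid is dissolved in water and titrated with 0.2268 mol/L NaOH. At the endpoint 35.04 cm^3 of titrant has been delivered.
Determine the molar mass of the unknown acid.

392.1 g/mol

n(NaOH) = 0.03504 L × 0.2268 mol/L = 7.947 × 10^-3 mol
n(HA) = 7.947 × 10^-3 mol (1:1 ratio)
M = m / n = 3.116 g / 7.947 × 10^-3 mol = 392.1 g/mol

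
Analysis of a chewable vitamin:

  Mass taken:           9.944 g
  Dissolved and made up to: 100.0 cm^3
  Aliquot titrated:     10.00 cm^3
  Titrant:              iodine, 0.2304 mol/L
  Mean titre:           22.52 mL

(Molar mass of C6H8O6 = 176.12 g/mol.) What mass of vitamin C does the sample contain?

C6H8O6 + I2 → C6H6O6 + 2 HI
n(I2) per titration = 0.02252 × 0.2304 = 5.189 × 10^-3 mol
n(C6H8O6) in each aliquot = 5.189 × 10^-3 mol (1:1 ratio)
n(C6H8O6) in the whole flask = 5.189 × 10^-3 × 100.0/10.00 = 0.05189 mol
mass of C6H8O6 = 0.05189 × 176.12 = 9.138 g

9.138 g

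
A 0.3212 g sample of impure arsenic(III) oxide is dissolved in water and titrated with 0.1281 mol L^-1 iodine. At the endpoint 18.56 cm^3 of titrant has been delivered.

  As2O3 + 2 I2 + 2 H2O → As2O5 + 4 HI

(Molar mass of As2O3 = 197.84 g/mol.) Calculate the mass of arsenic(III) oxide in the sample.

n(I2) = 0.01856 L × 0.1281 mol/L = 2.378 × 10^-3 mol
From the 1:2 ratio, n(As2O3) = 1/2 × 2.378 × 10^-3 = 1.189 × 10^-3 mol
mass of As2O3 = 1.189 × 10^-3 × 197.84 g/mol = 0.2352 g

0.2352 g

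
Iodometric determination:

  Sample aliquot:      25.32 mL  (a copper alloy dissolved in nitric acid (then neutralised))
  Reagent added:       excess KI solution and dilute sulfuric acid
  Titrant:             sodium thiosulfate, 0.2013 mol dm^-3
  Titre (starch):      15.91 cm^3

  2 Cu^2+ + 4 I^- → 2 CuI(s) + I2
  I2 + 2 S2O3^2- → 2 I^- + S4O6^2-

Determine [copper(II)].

n(S2O3^2-) = 0.01591 × 0.2013 = 3.203 × 10^-3 mol
n(I2) = n(S2O3^2-)/2 = 1.601 × 10^-3 mol
From the 2:1 ratio, n(Cu2+) in the aliquot = 2/1 × 1.601 × 10^-3 = 3.203 × 10^-3 mol
[Cu2+] = 3.203 × 10^-3 / 0.02532 = 0.1265 mol/L

0.1265 mol/L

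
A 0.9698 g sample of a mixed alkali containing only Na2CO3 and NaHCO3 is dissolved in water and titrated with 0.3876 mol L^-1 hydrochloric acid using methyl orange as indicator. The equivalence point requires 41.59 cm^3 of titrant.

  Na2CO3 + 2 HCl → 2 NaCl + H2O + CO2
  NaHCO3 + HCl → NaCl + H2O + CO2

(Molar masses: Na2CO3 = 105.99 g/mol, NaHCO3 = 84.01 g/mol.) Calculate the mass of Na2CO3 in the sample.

0.6569 g

n(HCl) = 0.04159 × 0.3876 = 0.01612 mol
Let x = n(Na2CO3), y = n(NaHCO3).
Titrant: 2x + 1y = 0.01612;  mass: 105.99x + 84.01y = 0.9698
Solving, x = 6.198 × 10^-3 mol, y = 3.724 × 10^-3 mol
mass of Na2CO3 = 6.198 × 10^-3 × 105.99 = 0.6569 g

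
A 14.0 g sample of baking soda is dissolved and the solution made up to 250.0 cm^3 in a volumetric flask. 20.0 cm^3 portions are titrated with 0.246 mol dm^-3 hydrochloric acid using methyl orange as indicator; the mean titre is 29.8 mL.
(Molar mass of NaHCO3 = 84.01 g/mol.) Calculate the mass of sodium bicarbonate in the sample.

NaHCO3 + HCl → NaCl + H2O + CO2
n(HCl) per titration = 0.0298 × 0.246 = 7.33 × 10^-3 mol
n(NaHCO3) in each aliquot = 7.33 × 10^-3 mol (1:1 ratio)
n(NaHCO3) in the whole flask = 7.33 × 10^-3 × 250.0/20.0 = 0.0916 mol
mass of NaHCO3 = 0.0916 × 84.01 = 7.70 g

7.70 g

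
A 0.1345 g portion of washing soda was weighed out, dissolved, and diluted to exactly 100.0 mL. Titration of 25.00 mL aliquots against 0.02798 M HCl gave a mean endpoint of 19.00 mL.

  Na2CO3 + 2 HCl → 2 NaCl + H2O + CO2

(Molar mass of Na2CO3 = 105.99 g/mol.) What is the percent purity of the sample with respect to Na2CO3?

n(HCl) per titration = 0.01900 × 0.02798 = 5.316 × 10^-4 mol
From the 1:2 ratio, n(Na2CO3) in each aliquot = 1/2 × 5.316 × 10^-4 = 2.658 × 10^-4 mol
n(Na2CO3) in the whole flask = 2.658 × 10^-4 × 100.0/25.00 = 1.063 × 10^-3 mol
mass of Na2CO3 = 1.063 × 10^-3 × 105.99 = 0.1127 g
% Na2CO3 = 0.1127 / 0.1345 × 100 = 83.79 %

83.79 %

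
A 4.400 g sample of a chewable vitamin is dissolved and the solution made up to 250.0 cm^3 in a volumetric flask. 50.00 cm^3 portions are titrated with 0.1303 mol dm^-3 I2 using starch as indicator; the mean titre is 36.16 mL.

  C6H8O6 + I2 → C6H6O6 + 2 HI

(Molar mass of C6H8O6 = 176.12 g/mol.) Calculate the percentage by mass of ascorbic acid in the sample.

n(I2) per titration = 0.03616 × 0.1303 = 4.712 × 10^-3 mol
n(C6H8O6) in each aliquot = 4.712 × 10^-3 mol (1:1 ratio)
n(C6H8O6) in the whole flask = 4.712 × 10^-3 × 250.0/50.00 = 0.02356 mol
mass of C6H8O6 = 0.02356 × 176.12 = 4.149 g
% C6H8O6 = 4.149 / 4.400 × 100 = 94.30 %

94.30 %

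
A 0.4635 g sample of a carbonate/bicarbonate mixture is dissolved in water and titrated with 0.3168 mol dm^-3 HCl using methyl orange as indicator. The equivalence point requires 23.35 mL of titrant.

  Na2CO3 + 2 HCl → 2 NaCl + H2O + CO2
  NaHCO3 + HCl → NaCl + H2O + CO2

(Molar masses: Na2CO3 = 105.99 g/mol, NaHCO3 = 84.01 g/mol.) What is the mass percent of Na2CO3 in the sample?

58.23 %

n(HCl) = 0.02335 × 0.3168 = 7.397 × 10^-3 mol
Let x = n(Na2CO3), y = n(NaHCO3).
Titrant: 2x + 1y = 7.397 × 10^-3;  mass: 105.99x + 84.01y = 0.4635
Solving, x = 2.546 × 10^-3 mol, y = 2.305 × 10^-3 mol
mass of Na2CO3 = 2.546 × 10^-3 × 105.99 = 0.2699 g
% Na2CO3 = 0.2699 / 0.4635 × 100 = 58.23 %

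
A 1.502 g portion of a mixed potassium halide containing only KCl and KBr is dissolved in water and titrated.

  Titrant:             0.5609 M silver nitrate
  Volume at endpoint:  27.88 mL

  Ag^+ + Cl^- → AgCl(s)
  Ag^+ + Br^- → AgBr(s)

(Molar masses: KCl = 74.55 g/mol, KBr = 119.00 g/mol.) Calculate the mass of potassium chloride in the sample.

n(AgNO3) = 0.02788 × 0.5609 = 0.01564 mol
Let x = n(KCl), y = n(KBr).
Titrant: 1x + 1y = 0.01564;  mass: 74.55x + 119.00y = 1.502
Solving, x = 8.074 × 10^-3 mol, y = 7.563 × 10^-3 mol
mass of KCl = 8.074 × 10^-3 × 74.55 = 0.6019 g

0.6019 g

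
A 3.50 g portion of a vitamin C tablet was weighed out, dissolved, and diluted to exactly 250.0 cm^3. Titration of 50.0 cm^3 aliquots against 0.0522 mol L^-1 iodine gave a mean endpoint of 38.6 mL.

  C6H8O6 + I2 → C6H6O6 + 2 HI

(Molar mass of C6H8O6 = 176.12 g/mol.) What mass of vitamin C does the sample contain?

1.77 g

n(I2) per titration = 0.0386 × 0.0522 = 2.01 × 10^-3 mol
n(C6H8O6) in each aliquot = 2.01 × 10^-3 mol (1:1 ratio)
n(C6H8O6) in the whole flask = 2.01 × 10^-3 × 250.0/50.0 = 0.0101 mol
mass of C6H8O6 = 0.0101 × 176.12 = 1.77 g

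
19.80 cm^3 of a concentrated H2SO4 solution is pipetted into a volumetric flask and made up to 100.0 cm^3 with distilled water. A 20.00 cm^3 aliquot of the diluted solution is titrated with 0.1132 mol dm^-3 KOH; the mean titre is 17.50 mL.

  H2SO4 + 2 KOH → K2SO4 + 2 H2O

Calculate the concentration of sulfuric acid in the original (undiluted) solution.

0.2501 mol/L

n(KOH) = 0.01750 × 0.1132 = 1.981 × 10^-3 mol
From the 1:2 ratio, n(H2SO4) in the aliquot = 1/2 × 1.981 × 10^-3 = 9.905 × 10^-4 mol
[H2SO4]_dilute = 9.905 × 10^-4 / 0.02000 = 0.04952 mol/L
Dilution factor = 100.0 / 19.80 = 5.051
[H2SO4]_stock = 0.04952 × 5.051 = 0.2501 mol/L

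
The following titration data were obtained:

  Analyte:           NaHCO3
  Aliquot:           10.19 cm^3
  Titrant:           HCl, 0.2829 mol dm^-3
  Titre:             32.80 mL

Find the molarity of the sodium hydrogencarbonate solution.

NaHCO3 + HCl → NaCl + H2O + CO2
n(HCl) = 0.03280 L × 0.2829 mol/L = 9.279 × 10^-3 mol
n(NaHCO3) = 9.279 × 10^-3 mol (1:1 mole ratio)
[NaHCO3] = 9.279 × 10^-3 mol / 0.01019 L = 0.9106 mol/L

0.9106 mol/L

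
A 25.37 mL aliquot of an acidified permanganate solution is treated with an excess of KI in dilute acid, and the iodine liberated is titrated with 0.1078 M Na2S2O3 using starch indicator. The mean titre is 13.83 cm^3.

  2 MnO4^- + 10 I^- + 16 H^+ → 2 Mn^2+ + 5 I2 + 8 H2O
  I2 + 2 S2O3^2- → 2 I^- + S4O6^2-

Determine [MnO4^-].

n(S2O3^2-) = 0.01383 × 0.1078 = 1.491 × 10^-3 mol
n(I2) = n(S2O3^2-)/2 = 7.454 × 10^-4 mol
From the 2:5 ratio, n(MnO4^-) in the aliquot = 2/5 × 7.454 × 10^-4 = 2.982 × 10^-4 mol
[MnO4^-] = 2.982 × 10^-4 / 0.02537 = 0.01175 mol/L

0.01175 M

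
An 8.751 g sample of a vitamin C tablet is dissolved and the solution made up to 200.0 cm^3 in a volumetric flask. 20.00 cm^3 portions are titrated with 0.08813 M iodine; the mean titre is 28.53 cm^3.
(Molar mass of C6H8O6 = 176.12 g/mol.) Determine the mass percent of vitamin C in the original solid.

50.60 %

C6H8O6 + I2 → C6H6O6 + 2 HI
n(I2) per titration = 0.02853 × 0.08813 = 2.514 × 10^-3 mol
n(C6H8O6) in each aliquot = 2.514 × 10^-3 mol (1:1 ratio)
n(C6H8O6) in the whole flask = 2.514 × 10^-3 × 200.0/20.00 = 0.02514 mol
mass of C6H8O6 = 0.02514 × 176.12 = 4.428 g
% C6H8O6 = 4.428 / 8.751 × 100 = 50.60 %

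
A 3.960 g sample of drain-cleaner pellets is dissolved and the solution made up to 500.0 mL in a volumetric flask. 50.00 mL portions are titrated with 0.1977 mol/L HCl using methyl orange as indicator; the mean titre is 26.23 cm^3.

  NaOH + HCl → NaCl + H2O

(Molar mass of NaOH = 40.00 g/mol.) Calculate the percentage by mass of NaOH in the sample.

52.38 %

n(HCl) per titration = 0.02623 × 0.1977 = 5.186 × 10^-3 mol
n(NaOH) in each aliquot = 5.186 × 10^-3 mol (1:1 ratio)
n(NaOH) in the whole flask = 5.186 × 10^-3 × 500.0/50.00 = 0.05186 mol
mass of NaOH = 0.05186 × 40.00 = 2.074 g
% NaOH = 2.074 / 3.960 × 100 = 52.38 %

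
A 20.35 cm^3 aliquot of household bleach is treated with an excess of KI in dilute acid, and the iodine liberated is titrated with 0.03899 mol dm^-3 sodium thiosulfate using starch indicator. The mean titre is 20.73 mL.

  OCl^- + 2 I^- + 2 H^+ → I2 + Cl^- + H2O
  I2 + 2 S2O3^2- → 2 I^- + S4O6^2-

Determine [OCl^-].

n(S2O3^2-) = 0.02073 × 0.03899 = 8.083 × 10^-4 mol
n(I2) = n(S2O3^2-)/2 = 4.041 × 10^-4 mol
n(OCl^-) in the aliquot = 4.041 × 10^-4 mol (1:1 ratio)
[OCl^-] = 4.041 × 10^-4 / 0.02035 = 0.01986 mol/L

0.01986 mol/L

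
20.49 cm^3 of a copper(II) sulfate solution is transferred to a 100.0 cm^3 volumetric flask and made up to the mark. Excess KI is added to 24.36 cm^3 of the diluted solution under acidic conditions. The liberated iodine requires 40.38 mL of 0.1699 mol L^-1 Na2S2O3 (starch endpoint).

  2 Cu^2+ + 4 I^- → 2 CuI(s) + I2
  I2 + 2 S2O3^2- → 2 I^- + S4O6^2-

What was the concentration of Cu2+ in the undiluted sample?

n(S2O3^2-) = 0.04038 × 0.1699 = 6.861 × 10^-3 mol
n(I2) = n(S2O3^2-)/2 = 3.430 × 10^-3 mol
From the 2:1 ratio, n(Cu2+) in the aliquot = 2/1 × 3.430 × 10^-3 = 6.861 × 10^-3 mol
[Cu2+]_dilute = 6.861 × 10^-3 / 0.02436 = 0.2816 mol/L
[Cu2+]_original = 0.2816 × 100.0/20.49 = 1.374 mol/L

1.374 mol/L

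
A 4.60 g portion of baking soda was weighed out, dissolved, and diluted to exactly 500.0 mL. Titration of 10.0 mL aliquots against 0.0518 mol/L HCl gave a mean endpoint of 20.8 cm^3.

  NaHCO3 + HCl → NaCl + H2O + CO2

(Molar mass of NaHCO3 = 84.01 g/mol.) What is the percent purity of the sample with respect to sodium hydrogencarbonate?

n(HCl) per titration = 0.0208 × 0.0518 = 1.08 × 10^-3 mol
n(NaHCO3) in each aliquot = 1.08 × 10^-3 mol (1:1 ratio)
n(NaHCO3) in the whole flask = 1.08 × 10^-3 × 500.0/10.0 = 0.0539 mol
mass of NaHCO3 = 0.0539 × 84.01 = 4.53 g
% NaHCO3 = 4.53 / 4.60 × 100 = 98.4 %

98.4 %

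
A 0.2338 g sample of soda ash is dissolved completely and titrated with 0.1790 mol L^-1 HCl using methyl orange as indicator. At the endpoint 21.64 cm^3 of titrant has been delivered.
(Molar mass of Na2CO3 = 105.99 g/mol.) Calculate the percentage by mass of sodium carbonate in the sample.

87.80 %

Na2CO3 + 2 HCl → 2 NaCl + H2O + CO2
n(HCl) = 0.02164 L × 0.1790 mol/L = 3.874 × 10^-3 mol
From the 1:2 ratio, n(Na2CO3) = 1/2 × 3.874 × 10^-3 = 1.937 × 10^-3 mol
mass of Na2CO3 = 1.937 × 10^-3 × 105.99 g/mol = 0.2053 g
% Na2CO3 = 0.2053 / 0.2338 × 100 = 87.80 %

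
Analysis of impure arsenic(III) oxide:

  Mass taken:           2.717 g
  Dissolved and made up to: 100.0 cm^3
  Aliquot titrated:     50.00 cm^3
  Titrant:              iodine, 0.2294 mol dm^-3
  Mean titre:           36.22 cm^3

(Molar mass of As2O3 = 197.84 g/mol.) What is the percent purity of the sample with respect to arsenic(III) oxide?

As2O3 + 2 I2 + 2 H2O → As2O5 + 4 HI
n(I2) per titration = 0.03622 × 0.2294 = 8.309 × 10^-3 mol
From the 1:2 ratio, n(As2O3) in each aliquot = 1/2 × 8.309 × 10^-3 = 4.154 × 10^-3 mol
n(As2O3) in the whole flask = 4.154 × 10^-3 × 100.0/50.00 = 8.309 × 10^-3 mol
mass of As2O3 = 8.309 × 10^-3 × 197.84 = 1.644 g
% As2O3 = 1.644 / 2.717 × 100 = 60.50 %

60.50 %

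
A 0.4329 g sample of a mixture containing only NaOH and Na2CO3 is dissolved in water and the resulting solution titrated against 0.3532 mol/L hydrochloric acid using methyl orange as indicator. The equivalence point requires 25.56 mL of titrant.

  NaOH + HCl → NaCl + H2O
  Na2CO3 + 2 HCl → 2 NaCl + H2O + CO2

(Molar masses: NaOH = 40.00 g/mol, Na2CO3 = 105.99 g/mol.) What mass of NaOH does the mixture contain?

n(HCl) = 0.02556 × 0.3532 = 9.028 × 10^-3 mol
Let x = n(NaOH), y = n(Na2CO3).
Titrant: 1x + 2y = 9.028 × 10^-3;  mass: 40.00x + 105.99y = 0.4329
Solving, x = 3.503 × 10^-3 mol, y = 2.762 × 10^-3 mol
mass of NaOH = 3.503 × 10^-3 × 40.00 = 0.1401 g

0.1401 g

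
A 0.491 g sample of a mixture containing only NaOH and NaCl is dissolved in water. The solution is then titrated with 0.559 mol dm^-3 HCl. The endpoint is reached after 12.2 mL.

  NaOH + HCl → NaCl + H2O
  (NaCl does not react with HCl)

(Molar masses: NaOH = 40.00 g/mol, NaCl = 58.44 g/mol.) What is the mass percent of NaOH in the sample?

55.6 %

n(HCl) = 0.0122 × 0.559 = 6.82 × 10^-3 mol
Let x = n(NaOH), y = n(NaCl).
Titrant: 1x = 6.82 × 10^-3;  mass: 40.00x + 58.44y = 0.491
Solving, x = 6.82 × 10^-3 mol, y = 3.73 × 10^-3 mol
mass of NaOH = 6.82 × 10^-3 × 40.00 = 0.273 g
% NaOH = 0.273 / 0.491 × 100 = 55.6 %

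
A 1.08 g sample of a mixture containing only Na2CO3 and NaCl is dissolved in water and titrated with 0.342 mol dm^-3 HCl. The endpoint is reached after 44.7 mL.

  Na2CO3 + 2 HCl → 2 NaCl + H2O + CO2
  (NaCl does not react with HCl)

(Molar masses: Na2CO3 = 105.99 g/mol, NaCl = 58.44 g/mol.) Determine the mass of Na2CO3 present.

0.810 g

n(HCl) = 0.0447 × 0.342 = 0.0153 mol
Let x = n(Na2CO3), y = n(NaCl).
Titrant: 2x = 0.0153;  mass: 105.99x + 58.44y = 1.08
Solving, x = 7.64 × 10^-3 mol, y = 4.62 × 10^-3 mol
mass of Na2CO3 = 7.64 × 10^-3 × 105.99 = 0.810 g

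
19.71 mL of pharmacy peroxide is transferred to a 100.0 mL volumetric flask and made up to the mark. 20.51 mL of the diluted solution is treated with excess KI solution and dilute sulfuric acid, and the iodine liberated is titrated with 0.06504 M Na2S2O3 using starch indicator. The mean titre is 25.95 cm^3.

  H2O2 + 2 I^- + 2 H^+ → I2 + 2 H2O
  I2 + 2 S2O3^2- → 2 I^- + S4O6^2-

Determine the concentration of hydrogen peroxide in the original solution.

0.2088 M

n(S2O3^2-) = 0.02595 × 0.06504 = 1.688 × 10^-3 mol
n(I2) = n(S2O3^2-)/2 = 8.439 × 10^-4 mol
n(H2O2) in the aliquot = 8.439 × 10^-4 mol (1:1 ratio)
[H2O2]_dilute = 8.439 × 10^-4 / 0.02051 = 0.04115 mol/L
[H2O2]_original = 0.04115 × 100.0/19.71 = 0.2088 mol/L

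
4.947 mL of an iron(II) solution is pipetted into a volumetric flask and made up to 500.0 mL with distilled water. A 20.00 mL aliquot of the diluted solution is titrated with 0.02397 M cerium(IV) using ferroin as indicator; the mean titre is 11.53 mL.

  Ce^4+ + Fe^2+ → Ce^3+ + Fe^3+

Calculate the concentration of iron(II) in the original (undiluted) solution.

1.397 M

n(Ce4+) = 0.01153 × 0.02397 = 2.764 × 10^-4 mol
n(Fe2+) in the aliquot = 2.764 × 10^-4 mol (1:1 ratio)
[Fe2+]_dilute = 2.764 × 10^-4 / 0.02000 = 0.01382 mol/L
Dilution factor = 500.0 / 4.947 = 101.1
[Fe2+]_stock = 0.01382 × 101.1 = 1.397 mol/L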